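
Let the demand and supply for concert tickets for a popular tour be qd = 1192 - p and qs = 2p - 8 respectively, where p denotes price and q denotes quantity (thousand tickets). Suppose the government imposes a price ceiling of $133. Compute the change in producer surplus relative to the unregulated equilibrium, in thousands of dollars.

-140175

Equilibrium: 1192 - p = 2p - 8, so 1200 = 3p and p* = 400, q* = 792.
Since 133 < 400, the ceiling is binding.
At p = 133: qd = 1192 - 133 = 1059 and qs = 2·133 - 8 = 258.
Producer surplus without the control is ½ · (400 - 4) · 792 = 156816.
With the ceiling, producers sell 258 units at 133, so PS = ½ · (133 - 4) · 258 = 16641.
Change in producer surplus = 16641 - 156816 = -140175.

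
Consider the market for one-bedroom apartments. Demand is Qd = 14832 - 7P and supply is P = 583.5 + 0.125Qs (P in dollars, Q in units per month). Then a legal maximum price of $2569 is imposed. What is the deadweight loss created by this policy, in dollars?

0

Rearranging supply gives Qs = 8P - 4668. Equilibrium: 14832 - 7P = 8P - 4668, so 19500 = 15P and P* = 1300, Q* = 5732.
Since 2569 is above P* = 1300, the ceiling does not bind and the free-market outcome prevails.
Since the control does not bind, no trades are prevented and deadweight loss is zero.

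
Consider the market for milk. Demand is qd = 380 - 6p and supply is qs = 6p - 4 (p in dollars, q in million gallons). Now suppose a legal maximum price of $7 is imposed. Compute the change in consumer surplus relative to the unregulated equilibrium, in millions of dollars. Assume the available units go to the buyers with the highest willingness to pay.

-925

Without the control the market clears where 380 - 6p = 6p - 4, i.e. p* = 32 and q* = 188.
The ceiling of 7 is below the equilibrium price 32, so it binds.
At p = 7: qd = 380 - 6·7 = 338 and qs = 6·7 - 4 = 38.
Consumer surplus without the control is ½ · (190/3 - 32) · 188 = 8836/3.
With the ceiling, 38 units are sold at 7 (assume they go to the highest-value buyers). The demand price at q = 38 is 57, so CS = ½ · [(190/3 - 7) + (57 - 7)] · 38 = 6061/3.
Change in consumer surplus = 6061/3 - 8836/3 = -925.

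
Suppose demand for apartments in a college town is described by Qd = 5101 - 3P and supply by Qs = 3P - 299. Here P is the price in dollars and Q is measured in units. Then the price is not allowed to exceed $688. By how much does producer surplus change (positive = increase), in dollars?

-441596

In a free market, 5101 - 3P = 3P - 299 gives the equilibrium P* = 900, Q* = 2401.
Since 688 < 900, the ceiling is binding.
At P = 688: Qd = 5101 - 3·688 = 3037 and Qs = 3·688 - 299 = 1765.
Producer surplus without the control is ½ · (900 - 299/3) · 2401 = 5764801/6.
With the ceiling, producers sell 1765 units at 688, so PS = ½ · (688 - 299/3) · 1765 = 3115225/6.
Change in producer surplus = 3115225/6 - 5764801/6 = -441596.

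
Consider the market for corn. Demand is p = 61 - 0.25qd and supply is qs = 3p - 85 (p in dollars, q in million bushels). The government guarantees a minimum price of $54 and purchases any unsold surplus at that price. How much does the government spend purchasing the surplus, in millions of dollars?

2646

Rearranging demand gives qd = 244 - 4p. In a free market, 244 - 4p = 3p - 85 gives the equilibrium p* = 47, q* = 56.
Because the floor (54) lies above the market-clearing price, it is binding.
At p = 54: qd = 244 - 4·54 = 28 and qs = 3·54 - 85 = 77.
Surplus = qs - qd = 49.
Government expenditure = surplus × support price = 49 × 54 = 2646.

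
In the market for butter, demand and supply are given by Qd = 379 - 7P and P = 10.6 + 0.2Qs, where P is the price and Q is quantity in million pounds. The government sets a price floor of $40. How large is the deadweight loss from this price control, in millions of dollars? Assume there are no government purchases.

Rearranging supply gives Qs = 5P - 53. Without the control the market clears where 379 - 7P = 5P - 53, i.e. P* = 36 and Q* = 127.
Because the floor (40) lies above the market-clearing price, it is binding.
At P = 40: Qd = 379 - 7·40 = 99 and Qs = 5·40 - 53 = 147.
Quantity traded falls to 99. At Q = 99 the demand price is (379 - 99)/7 = 40 and the supply price is (53 + 99)/5 = 30.4.
Deadweight loss = ½ · (40 - 30.4) · (127 - 99) = ½ · 9.6 · 28 = 134.4.

134.4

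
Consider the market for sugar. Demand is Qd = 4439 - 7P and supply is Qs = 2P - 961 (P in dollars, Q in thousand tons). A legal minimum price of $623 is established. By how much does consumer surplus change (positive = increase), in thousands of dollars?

Equilibrium: 4439 - 7P = 2P - 961, so 5400 = 9P and P* = 600, Q* = 239.
The floor of 623 is above the equilibrium price 600, so it binds.
At P = 623: Qd = 4439 - 7·623 = 78 and Qs = 2·623 - 961 = 285.
Consumer surplus without the control is ½ · (4439/7 - 600) · 239 = 57121/14.
With the floor, consumers buy 78 units at 623, so CS = ½ · (4439/7 - 623) · 78 = 3042/7.
Change in consumer surplus = 3042/7 - 57121/14 = -3645.5.

-3645.5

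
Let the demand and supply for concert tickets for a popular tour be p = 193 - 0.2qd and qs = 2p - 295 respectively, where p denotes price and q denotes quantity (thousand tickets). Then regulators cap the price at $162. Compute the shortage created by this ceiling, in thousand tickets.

126

Rearranging demand gives qd = 965 - 5p. Setting quantity demanded equal to quantity supplied, 965 - 5p = 2p - 295, gives p* = 180 and q* = 65.
The ceiling of 162 is below the equilibrium price 180, so it binds.
At p = 162: qd = 965 - 5·162 = 155 and qs = 2·162 - 295 = 29.
Shortage = qd - qs = 155 - 29 = 126.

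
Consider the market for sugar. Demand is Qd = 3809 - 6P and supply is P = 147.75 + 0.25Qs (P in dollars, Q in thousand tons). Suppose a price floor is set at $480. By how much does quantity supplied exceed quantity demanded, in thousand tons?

400

Rearranging supply gives Qs = 4P - 591. Equilibrium: 3809 - 6P = 4P - 591, so 4400 = 10P and P* = 440, Q* = 1169.
The floor of 480 is above the equilibrium price 440, so it binds.
At P = 480: Qd = 3809 - 6·480 = 929 and Qs = 4·480 - 591 = 1329.
Surplus = Qs - Qd = 1329 - 929 = 400.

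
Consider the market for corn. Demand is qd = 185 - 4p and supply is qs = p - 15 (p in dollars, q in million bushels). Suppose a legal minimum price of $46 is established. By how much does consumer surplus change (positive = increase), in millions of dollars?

In a free market, 185 - 4p = p - 15 gives the equilibrium p* = 40, q* = 25.
The floor of 46 is above the equilibrium price 40, so it binds.
At p = 46: qd = 185 - 4·46 = 1 and qs = 46 - 15 = 31.
Consumer surplus without the control is ½ · (46.25 - 40) · 25 = 78.125.
With the floor, consumers buy 1 units at 46, so CS = ½ · (46.25 - 46) · 1 = 0.125.
Change in consumer surplus = 0.125 - 78.125 = -78.

-78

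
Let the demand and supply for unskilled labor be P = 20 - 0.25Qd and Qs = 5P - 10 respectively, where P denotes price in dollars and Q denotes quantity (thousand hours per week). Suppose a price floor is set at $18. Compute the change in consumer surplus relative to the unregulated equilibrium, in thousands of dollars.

-192

Rearranging demand gives Qd = 80 - 4P. Setting quantity demanded equal to quantity supplied, 80 - 4P = 5P - 10, gives P* = 10 and Q* = 40.
Because the floor (18) lies above the market-clearing price, it is binding.
At P = 18: Qd = 80 - 4·18 = 8 and Qs = 5·18 - 10 = 80.
Consumer surplus without the control is ½ · (20 - 10) · 40 = 200.
With the floor, consumers buy 8 units at 18, so CS = ½ · (20 - 18) · 8 = 8.
Change in consumer surplus = 8 - 200 = -192.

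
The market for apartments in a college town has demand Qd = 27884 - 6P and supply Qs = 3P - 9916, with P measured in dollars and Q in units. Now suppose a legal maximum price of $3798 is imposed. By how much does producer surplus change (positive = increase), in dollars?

-836562

Equilibrium: 27884 - 6P = 3P - 9916, so 37800 = 9P and P* = 4200, Q* = 2684.
Because the ceiling (3798) lies below the market-clearing price, it is binding.
At P = 3798: Qd = 27884 - 6·3798 = 5096 and Qs = 3·3798 - 9916 = 1478.
Producer surplus without the control is ½ · (4200 - 9916/3) · 2684 = 3601928/3.
With the ceiling, producers sell 1478 units at 3798, so PS = ½ · (3798 - 9916/3) · 1478 = 1092242/3.
Change in producer surplus = 1092242/3 - 3601928/3 = -836562.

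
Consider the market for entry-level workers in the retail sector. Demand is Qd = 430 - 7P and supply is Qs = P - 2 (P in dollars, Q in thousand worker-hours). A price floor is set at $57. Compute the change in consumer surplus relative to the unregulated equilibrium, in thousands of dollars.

-124.5

Setting quantity demanded equal to quantity supplied, 430 - 7P = P - 2, gives P* = 54 and Q* = 52.
Since 57 > 54, the floor is binding.
At P = 57: Qd = 430 - 7·57 = 31 and Qs = 57 - 2 = 55.
Consumer surplus without the control is ½ · (430/7 - 54) · 52 = 1352/7.
With the floor, consumers buy 31 units at 57, so CS = ½ · (430/7 - 57) · 31 = 961/14.
Change in consumer surplus = 961/14 - 1352/7 = -124.5.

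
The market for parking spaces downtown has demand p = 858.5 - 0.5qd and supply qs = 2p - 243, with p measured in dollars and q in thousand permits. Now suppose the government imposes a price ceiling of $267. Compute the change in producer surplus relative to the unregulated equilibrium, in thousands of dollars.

-114622

Rearranging demand gives qd = 1717 - 2p. Setting quantity demanded equal to quantity supplied, 1717 - 2p = 2p - 243, gives p* = 490 and q* = 737.
Since 267 < 490, the ceiling is binding.
At p = 267: qd = 1717 - 2·267 = 1183 and qs = 2·267 - 243 = 291.
Producer surplus without the control is ½ · (490 - 121.5) · 737 = 135792.25.
With the ceiling, producers sell 291 units at 267, so PS = ½ · (267 - 121.5) · 291 = 21170.25.
Change in producer surplus = 21170.25 - 135792.25 = -114622.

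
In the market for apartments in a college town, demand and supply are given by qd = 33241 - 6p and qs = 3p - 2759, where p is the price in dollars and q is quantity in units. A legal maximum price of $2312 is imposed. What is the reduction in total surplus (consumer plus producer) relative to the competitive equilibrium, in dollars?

6411024

In a free market, 33241 - 6p = 3p - 2759 gives the equilibrium p* = 4000, q* = 9241.
Since 2312 < 4000, the ceiling is binding.
At p = 2312: qd = 33241 - 6·2312 = 19369 and qs = 3·2312 - 2759 = 4177.
Quantity traded falls to 4177. At q = 4177 the demand price is (33241 - 4177)/6 = 4844 and the supply price is (2759 + 4177)/3 = 2312.
Deadweight loss = ½ · (4844 - 2312) · (9241 - 4177) = ½ · 2532 · 5064 = 6411024.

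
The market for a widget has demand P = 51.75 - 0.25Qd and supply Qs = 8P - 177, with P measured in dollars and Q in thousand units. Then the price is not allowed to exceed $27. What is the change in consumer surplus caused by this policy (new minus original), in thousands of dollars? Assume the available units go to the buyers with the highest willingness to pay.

-5

Rearranging demand gives Qd = 207 - 4P. Without the control the market clears where 207 - 4P = 8P - 177, i.e. P* = 32 and Q* = 79.
Because the ceiling (27) lies below the market-clearing price, it is binding.
At P = 27: Qd = 207 - 4·27 = 99 and Qs = 8·27 - 177 = 39.
Consumer surplus without the control is ½ · (51.75 - 32) · 79 = 780.125.
With the ceiling, 39 units are sold at 27 (assume they go to the highest-value buyers). The demand price at Q = 39 is 42, so CS = ½ · [(51.75 - 27) + (42 - 27)] · 39 = 775.125.
Change in consumer surplus = 775.125 - 780.125 = -5.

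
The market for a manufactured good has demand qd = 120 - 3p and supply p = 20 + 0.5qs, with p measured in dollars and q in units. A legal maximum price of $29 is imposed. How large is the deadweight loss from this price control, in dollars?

15

Rearranging supply gives qs = 2p - 40. In a free market, 120 - 3p = 2p - 40 gives the equilibrium p* = 32, q* = 24.
Because the ceiling (29) lies below the market-clearing price, it is binding.
At p = 29: qd = 120 - 3·29 = 33 and qs = 2·29 - 40 = 18.
Quantity traded falls to 18. At q = 18 the demand price is (120 - 18)/3 = 34 and the supply price is (40 + 18)/2 = 29.
Deadweight loss = ½ · (34 - 29) · (24 - 18) = ½ · 5 · 6 = 15.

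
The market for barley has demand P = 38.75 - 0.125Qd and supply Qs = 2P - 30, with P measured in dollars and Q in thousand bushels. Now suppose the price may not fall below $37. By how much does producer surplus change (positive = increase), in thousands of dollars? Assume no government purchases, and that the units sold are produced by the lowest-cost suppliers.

Rearranging demand gives Qd = 310 - 8P. Setting quantity demanded equal to quantity supplied, 310 - 8P = 2P - 30, gives P* = 34 and Q* = 38.
Because the floor (37) lies above the market-clearing price, it is binding.
At P = 37: Qd = 310 - 8·37 = 14 and Qs = 2·37 - 30 = 44.
Producer surplus without the control is ½ · (34 - 15) · 38 = 361.
With the floor, 14 units are sold at 37. The supply price at Q = 14 is 22, so PS = ½ · [(37 - 15) + (37 - 22)] · 14 = 259.
Change in producer surplus = 259 - 361 = -102.

-102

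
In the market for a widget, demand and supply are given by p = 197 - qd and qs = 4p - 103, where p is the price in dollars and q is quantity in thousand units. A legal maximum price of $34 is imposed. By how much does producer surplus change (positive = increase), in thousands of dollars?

-2210

Rearranging demand gives qd = 197 - p. Equilibrium: 197 - p = 4p - 103, so 300 = 5p and p* = 60, q* = 137.
Since 34 < 60, the ceiling is binding.
At p = 34: qd = 197 - 34 = 163 and qs = 4·34 - 103 = 33.
Producer surplus without the control is ½ · (60 - 25.75) · 137 = 2346.125.
With the ceiling, producers sell 33 units at 34, so PS = ½ · (34 - 25.75) · 33 = 136.125.
Change in producer surplus = 136.125 - 2346.125 = -2210.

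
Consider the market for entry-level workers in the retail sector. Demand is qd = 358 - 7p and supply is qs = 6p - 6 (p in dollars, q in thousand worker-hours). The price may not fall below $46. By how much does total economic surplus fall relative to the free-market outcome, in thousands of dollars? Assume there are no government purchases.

Setting quantity demanded equal to quantity supplied, 358 - 7p = 6p - 6, gives p* = 28 and q* = 162.
Because the floor (46) lies above the market-clearing price, it is binding.
At p = 46: qd = 358 - 7·46 = 36 and qs = 6·46 - 6 = 270.
Quantity traded falls to 36. At q = 36 the demand price is (358 - 36)/7 = 46 and the supply price is (6 + 36)/6 = 7.
Deadweight loss = ½ · (46 - 7) · (162 - 36) = ½ · 39 · 126 = 2457.

2457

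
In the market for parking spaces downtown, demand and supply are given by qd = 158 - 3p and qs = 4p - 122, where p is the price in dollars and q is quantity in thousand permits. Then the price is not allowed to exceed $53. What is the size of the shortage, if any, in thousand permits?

Without the control the market clears where 158 - 3p = 4p - 122, i.e. p* = 40 and q* = 38.
Since 53 is above p* = 40, the ceiling does not bind and the free-market outcome prevails.
Since the control does not bind, there is no shortage.

0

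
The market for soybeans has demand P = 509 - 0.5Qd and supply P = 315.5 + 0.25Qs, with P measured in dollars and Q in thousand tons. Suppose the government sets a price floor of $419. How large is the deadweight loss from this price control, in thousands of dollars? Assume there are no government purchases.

Rearranging demand gives Qd = 1018 - 2P; rearranging supply gives Qs = 4P - 1262. Equilibrium: 1018 - 2P = 4P - 1262, so 2280 = 6P and P* = 380, Q* = 258.
Since 419 > 380, the floor is binding.
At P = 419: Qd = 1018 - 2·419 = 180 and Qs = 4·419 - 1262 = 414.
Quantity traded falls to 180. At Q = 180 the demand price is (1018 - 180)/2 = 419 and the supply price is (1262 + 180)/4 = 360.5.
Deadweight loss = ½ · (419 - 360.5) · (258 - 180) = ½ · 58.5 · 78 = 2281.5.

2281.5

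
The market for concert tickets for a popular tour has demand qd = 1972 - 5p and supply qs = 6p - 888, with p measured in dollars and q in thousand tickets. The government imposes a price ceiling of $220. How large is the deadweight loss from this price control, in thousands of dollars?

10560

Setting quantity demanded equal to quantity supplied, 1972 - 5p = 6p - 888, gives p* = 260 and q* = 672.
The ceiling of 220 is below the equilibrium price 260, so it binds.
At p = 220: qd = 1972 - 5·220 = 872 and qs = 6·220 - 888 = 432.
Quantity traded falls to 432. At q = 432 the demand price is (1972 - 432)/5 = 308 and the supply price is (888 + 432)/6 = 220.
Deadweight loss = ½ · (308 - 220) · (672 - 432) = ½ · 88 · 240 = 10560.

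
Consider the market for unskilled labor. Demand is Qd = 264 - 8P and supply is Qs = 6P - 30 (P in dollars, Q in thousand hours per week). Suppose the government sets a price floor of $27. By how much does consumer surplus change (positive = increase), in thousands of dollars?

-432

Without the control the market clears where 264 - 8P = 6P - 30, i.e. P* = 21 and Q* = 96.
The floor of 27 is above the equilibrium price 21, so it binds.
At P = 27: Qd = 264 - 8·27 = 48 and Qs = 6·27 - 30 = 132.
Consumer surplus without the control is ½ · (33 - 21) · 96 = 576.
With the floor, consumers buy 48 units at 27, so CS = ½ · (33 - 27) · 48 = 144.
Change in consumer surplus = 144 - 576 = -432.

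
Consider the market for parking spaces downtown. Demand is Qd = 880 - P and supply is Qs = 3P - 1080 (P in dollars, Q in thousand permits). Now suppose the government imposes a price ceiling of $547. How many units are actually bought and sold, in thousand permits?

390

In a free market, 880 - P = 3P - 1080 gives the equilibrium P* = 490, Q* = 390.
The ceiling of 547 is above the equilibrium price 490, so it is not binding; the market clears at P* = 490, Q* = 390.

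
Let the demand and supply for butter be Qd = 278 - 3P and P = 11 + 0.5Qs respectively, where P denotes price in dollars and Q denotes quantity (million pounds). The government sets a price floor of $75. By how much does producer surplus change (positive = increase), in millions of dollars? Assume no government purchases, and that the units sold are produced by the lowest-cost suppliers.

Rearranging supply gives Qs = 2P - 22. Without the control the market clears where 278 - 3P = 2P - 22, i.e. P* = 60 and Q* = 98.
Because the floor (75) lies above the market-clearing price, it is binding.
At P = 75: Qd = 278 - 3·75 = 53 and Qs = 2·75 - 22 = 128.
Producer surplus without the control is ½ · (60 - 11) · 98 = 2401.
With the floor, 53 units are sold at 75. The supply price at Q = 53 is 37.5, so PS = ½ · [(75 - 11) + (75 - 37.5)] · 53 = 2689.75.
Change in producer surplus = 2689.75 - 2401 = 288.75.

288.75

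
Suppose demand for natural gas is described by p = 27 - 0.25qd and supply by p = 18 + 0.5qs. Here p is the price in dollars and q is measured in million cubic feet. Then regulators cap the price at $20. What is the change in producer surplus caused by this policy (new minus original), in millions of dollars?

-32

Rearranging demand gives qd = 108 - 4p; rearranging supply gives qs = 2p - 36. In a free market, 108 - 4p = 2p - 36 gives the equilibrium p* = 24, q* = 12.
Since 20 < 24, the ceiling is binding.
At p = 20: qd = 108 - 4·20 = 28 and qs = 2·20 - 36 = 4.
Producer surplus without the control is ½ · (24 - 18) · 12 = 36.
With the ceiling, producers sell 4 units at 20, so PS = ½ · (20 - 18) · 4 = 4.
Change in producer surplus = 4 - 36 = -32.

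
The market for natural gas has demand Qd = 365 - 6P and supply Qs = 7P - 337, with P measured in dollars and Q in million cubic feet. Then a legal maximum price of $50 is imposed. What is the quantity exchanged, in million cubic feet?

13

Equilibrium: 365 - 6P = 7P - 337, so 702 = 13P and P* = 54, Q* = 41.
Since 50 < 54, the ceiling is binding.
At P = 50: Qd = 365 - 6·50 = 65 and Qs = 7·50 - 337 = 13.
The quantity actually transacted is the short side, supply: 13.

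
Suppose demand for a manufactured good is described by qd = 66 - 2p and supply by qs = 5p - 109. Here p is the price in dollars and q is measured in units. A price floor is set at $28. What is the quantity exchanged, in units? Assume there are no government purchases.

10

Setting quantity demanded equal to quantity supplied, 66 - 2p = 5p - 109, gives p* = 25 and q* = 16.
Because the floor (28) lies above the market-clearing price, it is binding.
At p = 28: qd = 66 - 2·28 = 10 and qs = 5·28 - 109 = 31.
The quantity actually transacted is the short side, demand: 10.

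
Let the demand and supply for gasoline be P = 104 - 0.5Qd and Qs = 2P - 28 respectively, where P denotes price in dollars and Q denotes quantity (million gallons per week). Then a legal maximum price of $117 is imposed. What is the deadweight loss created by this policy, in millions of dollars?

Rearranging demand gives Qd = 208 - 2P. Setting quantity demanded equal to quantity supplied, 208 - 2P = 2P - 28, gives P* = 59 and Q* = 90.
The ceiling of 117 is above the equilibrium price 59, so it is not binding; the market clears at P* = 59, Q* = 90.
Since the control does not bind, no trades are prevented and deadweight loss is zero.

0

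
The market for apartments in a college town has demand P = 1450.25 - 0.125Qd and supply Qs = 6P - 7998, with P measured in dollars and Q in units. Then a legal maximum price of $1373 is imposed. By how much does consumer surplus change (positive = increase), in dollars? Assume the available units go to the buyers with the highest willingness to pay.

Rearranging demand gives Qd = 11602 - 8P. In a free market, 11602 - 8P = 6P - 7998 gives the equilibrium P* = 1400, Q* = 402.
The ceiling of 1373 is below the equilibrium price 1400, so it binds.
At P = 1373: Qd = 11602 - 8·1373 = 618 and Qs = 6·1373 - 7998 = 240.
Consumer surplus without the control is ½ · (1450.25 - 1400) · 402 = 10100.25.
With the ceiling, 240 units are sold at 1373 (assume they go to the highest-value buyers). The demand price at Q = 240 is 1420.25, so CS = ½ · [(1450.25 - 1373) + (1420.25 - 1373)] · 240 = 14940.
Change in consumer surplus = 14940 - 10100.25 = 4839.75.

4839.75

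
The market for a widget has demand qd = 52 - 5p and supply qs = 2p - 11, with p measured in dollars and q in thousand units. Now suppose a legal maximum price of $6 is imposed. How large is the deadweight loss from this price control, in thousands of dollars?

Setting quantity demanded equal to quantity supplied, 52 - 5p = 2p - 11, gives p* = 9 and q* = 7.
Since 6 < 9, the ceiling is binding.
At p = 6: qd = 52 - 5·6 = 22 and qs = 2·6 - 11 = 1.
Quantity traded falls to 1. At q = 1 the demand price is (52 - 1)/5 = 10.2 and the supply price is (11 + 1)/2 = 6.
Deadweight loss = ½ · (10.2 - 6) · (7 - 1) = ½ · 4.2 · 6 = 12.6.

12.6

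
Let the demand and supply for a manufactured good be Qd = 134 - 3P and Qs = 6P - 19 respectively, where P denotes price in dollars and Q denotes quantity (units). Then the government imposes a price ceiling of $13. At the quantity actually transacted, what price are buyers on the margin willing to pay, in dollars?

25

Equilibrium: 134 - 3P = 6P - 19, so 153 = 9P and P* = 17, Q* = 83.
Since 13 < 17, the ceiling is binding.
At P = 13: Qd = 134 - 3·13 = 95 and Qs = 6·13 - 19 = 59.
Only 59 units reach the market. On the demand curve, the marginal buyer's willingness to pay at Q = 59 is (134 - 59)/3 = 25.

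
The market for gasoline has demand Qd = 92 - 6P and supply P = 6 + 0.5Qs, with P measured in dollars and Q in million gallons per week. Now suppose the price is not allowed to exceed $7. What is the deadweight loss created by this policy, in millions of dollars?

48

Rearranging supply gives Qs = 2P - 12. Setting quantity demanded equal to quantity supplied, 92 - 6P = 2P - 12, gives P* = 13 and Q* = 14.
Because the ceiling (7) lies below the market-clearing price, it is binding.
At P = 7: Qd = 92 - 6·7 = 50 and Qs = 2·7 - 12 = 2.
Quantity traded falls to 2. At Q = 2 the demand price is (92 - 2)/6 = 15 and the supply price is (12 + 2)/2 = 7.
Deadweight loss = ½ · (15 - 7) · (14 - 2) = ½ · 8 · 12 = 48.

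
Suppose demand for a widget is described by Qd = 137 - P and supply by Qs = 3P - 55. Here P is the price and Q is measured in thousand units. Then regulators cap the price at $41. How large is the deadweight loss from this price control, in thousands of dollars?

294

Setting quantity demanded equal to quantity supplied, 137 - P = 3P - 55, gives P* = 48 and Q* = 89.
Because the ceiling (41) lies below the market-clearing price, it is binding.
At P = 41: Qd = 137 - 41 = 96 and Qs = 3·41 - 55 = 68.
Quantity traded falls to 68. At Q = 68 the demand price is 137 - 68 = 69 and the supply price is (55 + 68)/3 = 41.
Deadweight loss = ½ · (69 - 41) · (89 - 68) = ½ · 28 · 21 = 294.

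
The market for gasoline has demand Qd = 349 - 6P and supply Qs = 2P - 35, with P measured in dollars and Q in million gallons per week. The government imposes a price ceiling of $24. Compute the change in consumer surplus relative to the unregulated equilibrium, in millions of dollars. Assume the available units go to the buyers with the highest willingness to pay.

120

Equilibrium: 349 - 6P = 2P - 35, so 384 = 8P and P* = 48, Q* = 61.
Since 24 < 48, the ceiling is binding.
At P = 24: Qd = 349 - 6·24 = 205 and Qs = 2·24 - 35 = 13.
Consumer surplus without the control is ½ · (349/6 - 48) · 61 = 3721/12.
With the ceiling, 13 units are sold at 24 (assume they go to the highest-value buyers). The demand price at Q = 13 is 56, so CS = ½ · [(349/6 - 24) + (56 - 24)] · 13 = 5161/12.
Change in consumer surplus = 5161/12 - 3721/12 = 120.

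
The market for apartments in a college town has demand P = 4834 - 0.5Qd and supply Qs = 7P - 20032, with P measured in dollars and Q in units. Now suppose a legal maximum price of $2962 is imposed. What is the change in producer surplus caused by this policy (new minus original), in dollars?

Rearranging demand gives Qd = 9668 - 2P. In a free market, 9668 - 2P = 7P - 20032 gives the equilibrium P* = 3300, Q* = 3068.
The ceiling of 2962 is below the equilibrium price 3300, so it binds.
At P = 2962: Qd = 9668 - 2·2962 = 3744 and Qs = 7·2962 - 20032 = 702.
Producer surplus without the control is ½ · (3300 - 20032/7) · 3068 = 4706312/7.
With the ceiling, producers sell 702 units at 2962, so PS = ½ · (2962 - 20032/7) · 702 = 246402/7.
Change in producer surplus = 246402/7 - 4706312/7 = -637130.

-637130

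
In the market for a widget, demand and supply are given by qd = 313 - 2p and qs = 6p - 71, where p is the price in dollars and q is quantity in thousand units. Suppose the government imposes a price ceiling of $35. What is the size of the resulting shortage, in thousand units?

In a free market, 313 - 2p = 6p - 71 gives the equilibrium p* = 48, q* = 217.
Since 35 < 48, the ceiling is binding.
At p = 35: qd = 313 - 2·35 = 243 and qs = 6·35 - 71 = 139.
Shortage = qd - qs = 243 - 139 = 104.

104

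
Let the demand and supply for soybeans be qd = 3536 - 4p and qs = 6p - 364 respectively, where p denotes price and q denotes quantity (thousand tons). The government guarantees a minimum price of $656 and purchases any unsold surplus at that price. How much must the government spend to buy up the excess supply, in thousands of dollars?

Without the control the market clears where 3536 - 4p = 6p - 364, i.e. p* = 390 and q* = 1976.
Since 656 > 390, the floor is binding.
At p = 656: qd = 3536 - 4·656 = 912 and qs = 6·656 - 364 = 3572.
Surplus = qs - qd = 2660.
Government expenditure = surplus × support price = 2660 × 656 = 1744960.

1744960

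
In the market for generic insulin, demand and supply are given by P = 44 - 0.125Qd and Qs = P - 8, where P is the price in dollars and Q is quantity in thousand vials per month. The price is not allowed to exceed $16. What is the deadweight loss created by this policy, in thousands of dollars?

Rearranging demand gives Qd = 352 - 8P. Without the control the market clears where 352 - 8P = P - 8, i.e. P* = 40 and Q* = 32.
Since 16 < 40, the ceiling is binding.
At P = 16: Qd = 352 - 8·16 = 224 and Qs = 16 - 8 = 8.
Quantity traded falls to 8. At Q = 8 the demand price is (352 - 8)/8 = 43 and the supply price is 8 + 8 = 16.
Deadweight loss = ½ · (43 - 16) · (32 - 8) = ½ · 27 · 24 = 324.

324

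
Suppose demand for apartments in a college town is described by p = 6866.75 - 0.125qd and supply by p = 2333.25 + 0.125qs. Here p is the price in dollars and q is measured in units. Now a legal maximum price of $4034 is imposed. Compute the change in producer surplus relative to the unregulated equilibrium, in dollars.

Rearranging demand gives qd = 54934 - 8p; rearranging supply gives qs = 8p - 18666. In a free market, 54934 - 8p = 8p - 18666 gives the equilibrium p* = 4600, q* = 18134.
Because the ceiling (4034) lies below the market-clearing price, it is binding.
At p = 4034: qd = 54934 - 8·4034 = 22662 and qs = 8·4034 - 18666 = 13606.
Producer surplus without the control is ½ · (4600 - 2333.25) · 18134 = 20552622.25.
With the ceiling, producers sell 13606 units at 4034, so PS = ½ · (4034 - 2333.25) · 13606 = 11570202.25.
Change in producer surplus = 11570202.25 - 20552622.25 = -8982420.

-8982420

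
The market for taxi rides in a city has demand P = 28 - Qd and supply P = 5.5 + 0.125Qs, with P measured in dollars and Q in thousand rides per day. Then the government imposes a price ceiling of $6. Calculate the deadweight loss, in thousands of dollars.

144

Rearranging demand gives Qd = 28 - P; rearranging supply gives Qs = 8P - 44. Setting quantity demanded equal to quantity supplied, 28 - P = 8P - 44, gives P* = 8 and Q* = 20.
Because the ceiling (6) lies below the market-clearing price, it is binding.
At P = 6: Qd = 28 - 6 = 22 and Qs = 8·6 - 44 = 4.
Quantity traded falls to 4. At Q = 4 the demand price is 28 - 4 = 24 and the supply price is (44 + 4)/8 = 6.
Deadweight loss = ½ · (24 - 6) · (20 - 4) = ½ · 18 · 16 = 144.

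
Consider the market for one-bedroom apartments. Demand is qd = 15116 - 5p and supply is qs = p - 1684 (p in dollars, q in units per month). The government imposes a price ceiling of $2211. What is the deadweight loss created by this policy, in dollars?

Setting quantity demanded equal to quantity supplied, 15116 - 5p = p - 1684, gives p* = 2800 and q* = 1116.
Since 2211 < 2800, the ceiling is binding.
At p = 2211: qd = 15116 - 5·2211 = 4061 and qs = 2211 - 1684 = 527.
Quantity traded falls to 527. At q = 527 the demand price is (15116 - 527)/5 = 2917.8 and the supply price is 1684 + 527 = 2211.
Deadweight loss = ½ · (2917.8 - 2211) · (1116 - 527) = ½ · 706.8 · 589 = 208152.6.

208152.6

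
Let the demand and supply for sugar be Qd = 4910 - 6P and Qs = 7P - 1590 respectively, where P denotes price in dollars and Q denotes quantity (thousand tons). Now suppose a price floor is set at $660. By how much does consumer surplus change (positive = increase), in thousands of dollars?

Without the control the market clears where 4910 - 6P = 7P - 1590, i.e. P* = 500 and Q* = 1910.
The floor of 660 is above the equilibrium price 500, so it binds.
At P = 660: Qd = 4910 - 6·660 = 950 and Qs = 7·660 - 1590 = 3030.
Consumer surplus without the control is ½ · (2455/3 - 500) · 1910 = 912025/3.
With the floor, consumers buy 950 units at 660, so CS = ½ · (2455/3 - 660) · 950 = 225625/3.
Change in consumer surplus = 225625/3 - 912025/3 = -228800.

-228800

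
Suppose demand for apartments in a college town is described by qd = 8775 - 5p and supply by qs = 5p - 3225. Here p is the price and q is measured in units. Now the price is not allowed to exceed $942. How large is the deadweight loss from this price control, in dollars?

332820

In a free market, 8775 - 5p = 5p - 3225 gives the equilibrium p* = 1200, q* = 2775.
Since 942 < 1200, the ceiling is binding.
At p = 942: qd = 8775 - 5·942 = 4065 and qs = 5·942 - 3225 = 1485.
Quantity traded falls to 1485. At q = 1485 the demand price is (8775 - 1485)/5 = 1458 and the supply price is (3225 + 1485)/5 = 942.
Deadweight loss = ½ · (1458 - 942) · (2775 - 1485) = ½ · 516 · 1290 = 332820.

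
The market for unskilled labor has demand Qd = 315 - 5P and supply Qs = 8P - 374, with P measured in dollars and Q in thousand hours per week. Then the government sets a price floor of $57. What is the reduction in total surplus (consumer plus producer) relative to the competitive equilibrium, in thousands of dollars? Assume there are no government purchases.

Equilibrium: 315 - 5P = 8P - 374, so 689 = 13P and P* = 53, Q* = 50.
Since 57 > 53, the floor is binding.
At P = 57: Qd = 315 - 5·57 = 30 and Qs = 8·57 - 374 = 82.
Quantity traded falls to 30. At Q = 30 the demand price is (315 - 30)/5 = 57 and the supply price is (374 + 30)/8 = 50.5.
Deadweight loss = ½ · (57 - 50.5) · (50 - 30) = ½ · 6.5 · 20 = 65.

65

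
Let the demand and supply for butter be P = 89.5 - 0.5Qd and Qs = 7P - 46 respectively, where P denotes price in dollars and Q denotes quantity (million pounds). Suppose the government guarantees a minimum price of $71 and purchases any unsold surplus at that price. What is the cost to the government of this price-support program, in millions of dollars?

29394

Rearranging demand gives Qd = 179 - 2P. Equilibrium: 179 - 2P = 7P - 46, so 225 = 9P and P* = 25, Q* = 129.
The floor of 71 is above the equilibrium price 25, so it binds.
At P = 71: Qd = 179 - 2·71 = 37 and Qs = 7·71 - 46 = 451.
Surplus = Qs - Qd = 414.
Government expenditure = surplus × support price = 414 × 71 = 29394.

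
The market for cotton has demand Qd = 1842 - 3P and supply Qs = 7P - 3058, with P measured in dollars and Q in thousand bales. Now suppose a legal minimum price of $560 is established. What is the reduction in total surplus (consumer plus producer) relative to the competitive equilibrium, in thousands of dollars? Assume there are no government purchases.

Without the control the market clears where 1842 - 3P = 7P - 3058, i.e. P* = 490 and Q* = 372.
Since 560 > 490, the floor is binding.
At P = 560: Qd = 1842 - 3·560 = 162 and Qs = 7·560 - 3058 = 862.
Quantity traded falls to 162. At Q = 162 the demand price is (1842 - 162)/3 = 560 and the supply price is (3058 + 162)/7 = 460.
Deadweight loss = ½ · (560 - 460) · (372 - 162) = ½ · 100 · 210 = 10500.

10500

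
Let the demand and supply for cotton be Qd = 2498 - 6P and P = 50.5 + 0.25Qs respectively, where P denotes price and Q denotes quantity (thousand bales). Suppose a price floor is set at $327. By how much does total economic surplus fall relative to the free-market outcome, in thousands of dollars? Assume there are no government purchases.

Rearranging supply gives Qs = 4P - 202. In a free market, 2498 - 6P = 4P - 202 gives the equilibrium P* = 270, Q* = 878.
Since 327 > 270, the floor is binding.
At P = 327: Qd = 2498 - 6·327 = 536 and Qs = 4·327 - 202 = 1106.
Quantity traded falls to 536. At Q = 536 the demand price is (2498 - 536)/6 = 327 and the supply price is (202 + 536)/4 = 184.5.
Deadweight loss = ½ · (327 - 184.5) · (878 - 536) = ½ · 142.5 · 342 = 24367.5.

24367.5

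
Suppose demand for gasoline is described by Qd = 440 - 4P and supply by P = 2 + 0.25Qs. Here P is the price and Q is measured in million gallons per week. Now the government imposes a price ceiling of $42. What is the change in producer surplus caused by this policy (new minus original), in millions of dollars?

Rearranging supply gives Qs = 4P - 8. Equilibrium: 440 - 4P = 4P - 8, so 448 = 8P and P* = 56, Q* = 216.
Because the ceiling (42) lies below the market-clearing price, it is binding.
At P = 42: Qd = 440 - 4·42 = 272 and Qs = 4·42 - 8 = 160.
Producer surplus without the control is ½ · (56 - 2) · 216 = 5832.
With the ceiling, producers sell 160 units at 42, so PS = ½ · (42 - 2) · 160 = 3200.
Change in producer surplus = 3200 - 5832 = -2632.

-2632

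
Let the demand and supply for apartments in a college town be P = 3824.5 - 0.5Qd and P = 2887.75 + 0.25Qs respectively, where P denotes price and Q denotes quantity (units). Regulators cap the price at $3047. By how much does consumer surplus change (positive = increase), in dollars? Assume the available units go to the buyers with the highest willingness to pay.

3825

Rearranging demand gives Qd = 7649 - 2P; rearranging supply gives Qs = 4P - 11551. Setting quantity demanded equal to quantity supplied, 7649 - 2P = 4P - 11551, gives P* = 3200 and Q* = 1249.
Because the ceiling (3047) lies below the market-clearing price, it is binding.
At P = 3047: Qd = 7649 - 2·3047 = 1555 and Qs = 4·3047 - 11551 = 637.
Consumer surplus without the control is ½ · (3824.5 - 3200) · 1249 = 390000.25.
With the ceiling, 637 units are sold at 3047 (assume they go to the highest-value buyers). The demand price at Q = 637 is 3506, so CS = ½ · [(3824.5 - 3047) + (3506 - 3047)] · 637 = 393825.25.
Change in consumer surplus = 393825.25 - 390000.25 = 3825.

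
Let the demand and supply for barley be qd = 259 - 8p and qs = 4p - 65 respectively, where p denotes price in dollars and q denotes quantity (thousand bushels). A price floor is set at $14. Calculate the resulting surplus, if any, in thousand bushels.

Equilibrium: 259 - 8p = 4p - 65, so 324 = 12p and p* = 27, q* = 43.
The floor of 14 is below the equilibrium price 27, so it is not binding; the market clears at p* = 27, q* = 43.
Since the control does not bind, there is no surplus.

0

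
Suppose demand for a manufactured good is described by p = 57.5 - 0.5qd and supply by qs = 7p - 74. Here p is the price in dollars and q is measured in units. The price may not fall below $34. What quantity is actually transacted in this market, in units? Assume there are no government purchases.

47

Rearranging demand gives qd = 115 - 2p. Equilibrium: 115 - 2p = 7p - 74, so 189 = 9p and p* = 21, q* = 73.
Because the floor (34) lies above the market-clearing price, it is binding.
At p = 34: qd = 115 - 2·34 = 47 and qs = 7·34 - 74 = 164.
The quantity actually transacted is the short side, demand: 47.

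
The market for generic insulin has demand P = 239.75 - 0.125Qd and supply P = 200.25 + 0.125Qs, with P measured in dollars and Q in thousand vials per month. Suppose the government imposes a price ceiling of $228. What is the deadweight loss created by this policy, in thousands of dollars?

Rearranging demand gives Qd = 1918 - 8P; rearranging supply gives Qs = 8P - 1602. Setting quantity demanded equal to quantity supplied, 1918 - 8P = 8P - 1602, gives P* = 220 and Q* = 158.
Since 228 is above P* = 220, the ceiling does not bind and the free-market outcome prevails.
Since the control does not bind, no trades are prevented and deadweight loss is zero.

0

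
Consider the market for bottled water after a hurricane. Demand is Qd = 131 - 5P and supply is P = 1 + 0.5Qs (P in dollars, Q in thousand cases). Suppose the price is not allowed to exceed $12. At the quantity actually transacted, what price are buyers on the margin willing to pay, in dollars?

Rearranging supply gives Qs = 2P - 2. Without the control the market clears where 131 - 5P = 2P - 2, i.e. P* = 19 and Q* = 36.
Since 12 < 19, the ceiling is binding.
At P = 12: Qd = 131 - 5·12 = 71 and Qs = 2·12 - 2 = 22.
Only 22 units reach the market. On the demand curve, the marginal buyer's willingness to pay at Q = 22 is (131 - 22)/5 = 21.8.

21.8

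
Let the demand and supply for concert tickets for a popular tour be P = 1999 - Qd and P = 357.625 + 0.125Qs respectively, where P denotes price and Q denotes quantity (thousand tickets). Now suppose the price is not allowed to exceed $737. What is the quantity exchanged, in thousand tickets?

1459

Rearranging demand gives Qd = 1999 - P; rearranging supply gives Qs = 8P - 2861. Without the control the market clears where 1999 - P = 8P - 2861, i.e. P* = 540 and Q* = 1459.
Since 737 is above P* = 540, the ceiling does not bind and the free-market outcome prevails.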